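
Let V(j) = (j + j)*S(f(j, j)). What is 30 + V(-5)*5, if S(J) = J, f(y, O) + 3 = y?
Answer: 430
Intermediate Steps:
f(y, O) = -3 + y
V(j) = 2*j*(-3 + j) (V(j) = (j + j)*(-3 + j) = (2*j)*(-3 + j) = 2*j*(-3 + j))
30 + V(-5)*5 = 30 + (2*(-5)*(-3 - 5))*5 = 30 + (2*(-5)*(-8))*5 = 30 + 80*5 = 30 + 400 = 430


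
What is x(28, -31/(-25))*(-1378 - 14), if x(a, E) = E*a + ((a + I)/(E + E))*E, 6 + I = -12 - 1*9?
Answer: -1225656/25 ≈ -49026.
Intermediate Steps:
I = -27 (I = -6 + (-12 - 1*9) = -6 + (-12 - 9) = -6 - 21 = -27)
x(a, E) = -27/2 + a/2 + E*a (x(a, E) = E*a + ((a - 27)/(E + E))*E = E*a + ((-27 + a)/((2*E)))*E = E*a + ((-27 + a)*(1/(2*E)))*E = E*a + ((-27 + a)/(2*E))*E = E*a + (-27/2 + a/2) = -27/2 + a/2 + E*a)
x(28, -31/(-25))*(-1378 - 14) = (-27/2 + (1/2)*28 - 31/(-25)*28)*(-1378 - 14) = (-27/2 + 14 - 31*(-1/25)*28)*(-1392) = (-27/2 + 14 + (31/25)*28)*(-1392) = (-27/2 + 14 + 868/25)*(-1392) = (1761/50)*(-1392) = -1225656/25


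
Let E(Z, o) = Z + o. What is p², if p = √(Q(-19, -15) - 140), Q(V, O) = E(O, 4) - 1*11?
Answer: -162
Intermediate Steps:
Q(V, O) = -7 + O (Q(V, O) = (O + 4) - 1*11 = (4 + O) - 11 = -7 + O)
p = 9*I*√2 (p = √((-7 - 15) - 140) = √(-22 - 140) = √(-162) = 9*I*√2 ≈ 12.728*I)
p² = (9*I*√2)² = -162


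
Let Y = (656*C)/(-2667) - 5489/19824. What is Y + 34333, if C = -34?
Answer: 86458766657/2517648 ≈ 34341.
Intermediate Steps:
Y = 20357873/2517648 (Y = (656*(-34))/(-2667) - 5489/19824 = -22304*(-1/2667) - 5489*1/19824 = 22304/2667 - 5489/19824 = 20357873/2517648 ≈ 8.0861)
Y + 34333 = 20357873/2517648 + 34333 = 86458766657/2517648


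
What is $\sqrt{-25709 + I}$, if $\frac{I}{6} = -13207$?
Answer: $i \sqrt{104951} \approx 323.96 i$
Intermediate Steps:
$I = -79242$ ($I = 6 \left(-13207\right) = -79242$)
$\sqrt{-25709 + I} = \sqrt{-25709 - 79242} = \sqrt{-104951} = i \sqrt{104951}$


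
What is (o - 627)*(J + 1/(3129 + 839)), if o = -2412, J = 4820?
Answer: -58123187679/3968 ≈ -1.4648e+7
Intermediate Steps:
(o - 627)*(J + 1/(3129 + 839)) = (-2412 - 627)*(4820 + 1/(3129 + 839)) = -3039*(4820 + 1/3968) = -3039*19125761/3968 = -58123187679/3968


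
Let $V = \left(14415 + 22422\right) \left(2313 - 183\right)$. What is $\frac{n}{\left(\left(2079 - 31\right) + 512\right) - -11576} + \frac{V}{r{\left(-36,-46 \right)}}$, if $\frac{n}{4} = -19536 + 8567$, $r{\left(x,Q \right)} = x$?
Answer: $- \frac{3851221742}{1767} \approx -2.1795 \cdot 10^{6}$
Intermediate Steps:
$n = -43876$ ($n = 4 \left(-19536 + 8567\right) = 4 \left(-10969\right) = -43876$)
$V = 78462810$ ($V = 36837 \cdot 2130 = 78462810$)
$\frac{n}{\left(\left(2079 - 31\right) + 512\right) - -11576} + \frac{V}{r{\left(-36,-46 \right)}} = - \frac{43876}{\left(\left(2079 - 31\right) + 512\right) - -11576} + \frac{78462810}{-36} = - \frac{43876}{\left(2048 + 512\right) + 11576} + 78462810 \left(- \frac{1}{36}\right) = - \frac{43876}{2560 + 11576} - \frac{4359045}{2} = - \frac{43876}{14136} - \frac{4359045}{2} = \left(-43876\right) \frac{1}{14136} - \frac{4359045}{2} = - \frac{10969}{3534} - \frac{4359045}{2} = - \frac{3851221742}{1767}$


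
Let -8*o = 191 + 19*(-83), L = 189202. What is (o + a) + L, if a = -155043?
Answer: 137329/4 ≈ 34332.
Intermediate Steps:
o = 693/4 (o = -(191 + 19*(-83))/8 = -(191 - 1577)/8 = -1/8*(-1386) = 693/4 ≈ 173.25)
(o + a) + L = (693/4 - 155043) + 189202 = -619479/4 + 189202 = 137329/4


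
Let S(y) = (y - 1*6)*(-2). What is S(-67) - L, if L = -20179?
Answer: 20325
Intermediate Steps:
S(y) = 12 - 2*y (S(y) = (y - 6)*(-2) = (-6 + y)*(-2) = 12 - 2*y)
S(-67) - L = (12 - 2*(-67)) - 1*(-20179) = (12 + 134) + 20179 = 146 + 20179 = 20325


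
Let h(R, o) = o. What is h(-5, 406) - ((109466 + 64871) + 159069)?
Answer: -333000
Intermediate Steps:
h(-5, 406) - ((109466 + 64871) + 159069) = 406 - ((109466 + 64871) + 159069) = 406 - (174337 + 159069) = 406 - 1*333406 = 406 - 333406 = -333000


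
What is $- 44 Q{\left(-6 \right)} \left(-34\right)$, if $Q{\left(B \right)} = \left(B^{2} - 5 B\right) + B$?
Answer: $89760$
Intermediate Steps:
$Q{\left(B \right)} = B^{2} - 4 B$
$- 44 Q{\left(-6 \right)} \left(-34\right) = - 44 \left(- 6 \left(-4 - 6\right)\right) \left(-34\right) = - 44 \left(\left(-6\right) \left(-10\right)\right) \left(-34\right) = \left(-44\right) 60 \left(-34\right) = \left(-2640\right) \left(-34\right) = 89760$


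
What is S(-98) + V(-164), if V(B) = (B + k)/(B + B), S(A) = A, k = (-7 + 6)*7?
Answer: -31973/328 ≈ -97.479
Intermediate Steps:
k = -7 (k = -1*7 = -7)
V(B) = (-7 + B)/(2*B) (V(B) = (B - 7)/(B + B) = (-7 + B)/((2*B)) = (1/(2*B))*(-7 + B) = (-7 + B)/(2*B))
S(-98) + V(-164) = -98 + (½)*(-7 - 164)/(-164) = -98 + (½)*(-1/164)*(-171) = -98 + 171/328 = -31973/328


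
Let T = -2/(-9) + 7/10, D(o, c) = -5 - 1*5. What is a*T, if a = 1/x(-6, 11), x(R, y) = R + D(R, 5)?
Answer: -83/1440 ≈ -0.057639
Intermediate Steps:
D(o, c) = -10 (D(o, c) = -5 - 5 = -10)
x(R, y) = -10 + R (x(R, y) = R - 10 = -10 + R)
T = 83/90 (T = -2*(-⅑) + 7*(⅒) = 2/9 + 7/10 = 83/90 ≈ 0.92222)
a = -1/16 (a = 1/(-10 - 6) = 1/(-16) = -1/16 ≈ -0.062500)
a*T = -1/16*83/90 = -83/1440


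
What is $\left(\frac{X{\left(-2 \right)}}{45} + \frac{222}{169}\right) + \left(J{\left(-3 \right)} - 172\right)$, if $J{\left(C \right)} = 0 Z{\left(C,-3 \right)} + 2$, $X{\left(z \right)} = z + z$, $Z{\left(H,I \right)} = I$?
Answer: $- \frac{1283536}{7605} \approx -168.78$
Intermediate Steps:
$X{\left(z \right)} = 2 z$
$J{\left(C \right)} = 2$ ($J{\left(C \right)} = 0 \left(-3\right) + 2 = 0 + 2 = 2$)
$\left(\frac{X{\left(-2 \right)}}{45} + \frac{222}{169}\right) + \left(J{\left(-3 \right)} - 172\right) = \left(\frac{2 \left(-2\right)}{45} + \frac{222}{169}\right) + \left(2 - 172\right) = \left(\left(-4\right) \frac{1}{45} + 222 \cdot \frac{1}{169}\right) + \left(2 - 172\right) = \left(- \frac{4}{45} + \frac{222}{169}\right) - 170 = \frac{9314}{7605} - 170 = - \frac{1283536}{7605}$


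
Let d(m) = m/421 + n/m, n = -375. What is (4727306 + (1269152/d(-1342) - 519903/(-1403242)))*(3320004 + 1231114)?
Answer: 22512854026102115873295813/1152825747269 ≈ 1.9528e+13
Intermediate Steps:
d(m) = -375/m + m/421 (d(m) = m/421 - 375/m = -375/m + m/421)
(4727306 + (1269152/d(-1342) - 519903/(-1403242)))*(3320004 + 1231114) = (4727306 + (1269152/(-375/(-1342) + (1/421)*(-1342)) - 519903/(-1403242)))*(3320004 + 1231114) = (4727306 + (1269152/(-375*(-1/1342) - 1342/421) - 519903*(-1/1403242)))*4551118 = (4727306 + (1269152/(375/1342 - 1342/421) + 519903/1403242))*4551118 = (4727306 + (1269152/(-1643089/564982) + 519903/1403242))*4551118 = (4727306 + (1269152*(-564982/1643089) + 519903/1403242))*4551118 = (4727306 + (-717048035264/1643089 + 519903/1403242))*4551118 = (4727306 - 1006191064853025521/2305651494538)*4551118 = (9893329079185429107/2305651494538)*4551118 = 22512854026102115873295813/1152825747269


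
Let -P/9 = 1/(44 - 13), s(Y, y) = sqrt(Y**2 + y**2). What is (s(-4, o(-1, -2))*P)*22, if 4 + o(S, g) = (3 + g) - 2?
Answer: -198*sqrt(41)/31 ≈ -40.897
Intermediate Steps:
o(S, g) = -3 + g (o(S, g) = -4 + ((3 + g) - 2) = -4 + (1 + g) = -3 + g)
P = -9/31 (P = -9/(44 - 13) = -9/31 ≈ -0.29032)
(s(-4, o(-1, -2))*P)*22 = (sqrt((-4)**2 + (-3 - 2)**2)*(-9/31))*22 = (sqrt(16 + (-5)**2)*(-9/31))*22 = (sqrt(16 + 25)*(-9/31))*22 = (sqrt(41)*(-9/31))*22 = -9*sqrt(41)/31*22 = -198*sqrt(41)/31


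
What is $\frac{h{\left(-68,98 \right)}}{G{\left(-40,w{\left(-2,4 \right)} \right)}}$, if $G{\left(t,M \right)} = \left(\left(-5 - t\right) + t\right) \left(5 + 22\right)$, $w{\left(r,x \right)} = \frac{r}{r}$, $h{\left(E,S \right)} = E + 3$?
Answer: $\frac{13}{27} \approx 0.48148$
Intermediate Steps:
$h{\left(E,S \right)} = 3 + E$
$w{\left(r,x \right)} = 1$
$G{\left(t,M \right)} = -135$ ($G{\left(t,M \right)} = \left(-5\right) 27 = -135$)
$\frac{h{\left(-68,98 \right)}}{G{\left(-40,w{\left(-2,4 \right)} \right)}} = \frac{3 - 68}{-135} = \left(-65\right) \left(- \frac{1}{135}\right) = \frac{13}{27}$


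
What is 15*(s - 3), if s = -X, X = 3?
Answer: -90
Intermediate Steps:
s = -3 (s = -1*3 = -3)
15*(s - 3) = 15*(-3 - 3) = 15*(-6) = -90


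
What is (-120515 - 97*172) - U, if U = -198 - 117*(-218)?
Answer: -162507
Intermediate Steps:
U = 25308 (U = -198 + 25506 = 25308)
(-120515 - 97*172) - U = (-120515 - 97*172) - 1*25308 = (-120515 - 16684) - 25308 = -137199 - 25308 = -162507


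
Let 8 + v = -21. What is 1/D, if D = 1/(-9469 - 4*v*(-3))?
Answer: -9817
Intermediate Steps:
v = -29 (v = -8 - 21 = -29)
D = -1/9817 (D = 1/(-9469 - 4*(-29)*(-3)) = 1/(-9469 + 116*(-3)) = 1/(-9469 - 348) = 1/(-9817) = -1/9817 ≈ -0.00010186)
1/D = 1/(-1/9817) = -9817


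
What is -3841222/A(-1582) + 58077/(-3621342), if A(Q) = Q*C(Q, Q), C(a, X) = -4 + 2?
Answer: -82800966164/68201941 ≈ -1214.1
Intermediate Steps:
C(a, X) = -2
A(Q) = -2*Q (A(Q) = Q*(-2) = -2*Q)
-3841222/A(-1582) + 58077/(-3621342) = -3841222/((-2*(-1582))) + 58077/(-3621342) = -3841222/3164 + 58077*(-1/3621342) = -3841222*1/3164 - 19359/1207114 = -274373/226 - 19359/1207114 = -82800966164/68201941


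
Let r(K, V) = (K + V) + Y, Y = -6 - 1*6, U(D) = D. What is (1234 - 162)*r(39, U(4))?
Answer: 33232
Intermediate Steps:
Y = -12 (Y = -6 - 6 = -12)
r(K, V) = -12 + K + V (r(K, V) = (K + V) - 12 = -12 + K + V)
(1234 - 162)*r(39, U(4)) = (1234 - 162)*(-12 + 39 + 4) = 1072*31 = 33232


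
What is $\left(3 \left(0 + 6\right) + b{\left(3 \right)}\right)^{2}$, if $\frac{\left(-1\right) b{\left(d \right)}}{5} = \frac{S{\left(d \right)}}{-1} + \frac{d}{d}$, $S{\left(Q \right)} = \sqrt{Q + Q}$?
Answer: $319 + 130 \sqrt{6} \approx 637.43$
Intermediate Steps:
$S{\left(Q \right)} = \sqrt{2} \sqrt{Q}$ ($S{\left(Q \right)} = \sqrt{2 Q} = \sqrt{2} \sqrt{Q}$)
$b{\left(d \right)} = -5 + 5 \sqrt{2} \sqrt{d}$ ($b{\left(d \right)} = - 5 \left(\frac{\sqrt{2} \sqrt{d}}{-1} + \frac{d}{d}\right) = - 5 \left(\sqrt{2} \sqrt{d} \left(-1\right) + 1\right) = - 5 \left(- \sqrt{2} \sqrt{d} + 1\right) = - 5 \left(1 - \sqrt{2} \sqrt{d}\right) = -5 + 5 \sqrt{2} \sqrt{d}$)
$\left(3 \left(0 + 6\right) + b{\left(3 \right)}\right)^{2} = \left(3 \left(0 + 6\right) - \left(5 - 5 \sqrt{2} \sqrt{3}\right)\right)^{2} = \left(3 \cdot 6 - \left(5 - 5 \sqrt{6}\right)\right)^{2} = \left(18 - \left(5 - 5 \sqrt{6}\right)\right)^{2} = \left(13 + 5 \sqrt{6}\right)^{2}$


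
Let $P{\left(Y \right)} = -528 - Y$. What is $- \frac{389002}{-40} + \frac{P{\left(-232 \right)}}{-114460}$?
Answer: $\frac{1113129519}{114460} \approx 9725.0$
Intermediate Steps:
$- \frac{389002}{-40} + \frac{P{\left(-232 \right)}}{-114460} = - \frac{389002}{-40} + \frac{-528 - -232}{-114460} = \left(-389002\right) \left(- \frac{1}{40}\right) + \left(-528 + 232\right) \left(- \frac{1}{114460}\right) = \frac{194501}{20} - - \frac{74}{28615} = \frac{194501}{20} + \frac{74}{28615} = \frac{1113129519}{114460}$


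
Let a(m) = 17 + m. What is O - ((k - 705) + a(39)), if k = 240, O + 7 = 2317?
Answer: 2719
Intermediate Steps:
O = 2310 (O = -7 + 2317 = 2310)
O - ((k - 705) + a(39)) = 2310 - ((240 - 705) + (17 + 39)) = 2310 - (-465 + 56) = 2310 - 1*(-409) = 2310 + 409 = 2719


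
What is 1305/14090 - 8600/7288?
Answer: -2791579/2567198 ≈ -1.0874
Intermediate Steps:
1305/14090 - 8600/7288 = 1305*(1/14090) - 8600*1/7288 = 261/2818 - 1075/911 = -2791579/2567198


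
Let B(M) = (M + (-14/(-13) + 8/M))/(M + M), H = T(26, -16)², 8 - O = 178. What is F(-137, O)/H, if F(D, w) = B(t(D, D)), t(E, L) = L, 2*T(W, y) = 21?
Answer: 484366/107602677 ≈ 0.0045014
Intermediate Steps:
T(W, y) = 21/2 (T(W, y) = (½)*21 = 21/2)
O = -170 (O = 8 - 1*178 = 8 - 178 = -170)
H = 441/4 (H = (21/2)² = 441/4 ≈ 110.25)
B(M) = (14/13 + M + 8/M)/(2*M) (B(M) = (M + (-14*(-1/13) + 8/M))/((2*M)) = (M + (14/13 + 8/M))*(1/(2*M)) = (14/13 + M + 8/M)*(1/(2*M)) = (14/13 + M + 8/M)/(2*M))
F(D, w) = ½ + 4/D² + 7/(13*D)
F(-137, O)/H = (½ + 4/(-137)² + (7/13)/(-137))/(441/4) = (½ + 4*(1/18769) + (7/13)*(-1/137))*(4/441) = (½ + 4/18769 - 7/1781)*(4/441) = (242183/487994)*(4/441) = 484366/107602677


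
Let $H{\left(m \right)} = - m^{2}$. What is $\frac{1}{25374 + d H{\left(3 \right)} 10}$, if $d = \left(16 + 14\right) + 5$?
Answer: $\frac{1}{22224} \approx 4.4996 \cdot 10^{-5}$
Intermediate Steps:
$d = 35$ ($d = 30 + 5 = 35$)
$\frac{1}{25374 + d H{\left(3 \right)} 10} = \frac{1}{25374 + 35 \left(- 3^{2}\right) 10} = \frac{1}{25374 + 35 \left(\left(-1\right) 9\right) 10} = \frac{1}{25374 + 35 \left(-9\right) 10} = \frac{1}{25374 - 3150} = \frac{1}{22224}$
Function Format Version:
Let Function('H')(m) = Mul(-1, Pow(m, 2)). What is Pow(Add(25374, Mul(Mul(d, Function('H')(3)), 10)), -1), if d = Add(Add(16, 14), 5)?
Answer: Rational(1, 22224) ≈ 4.4996e-5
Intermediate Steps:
d = 35 (d = Add(30, 5) = 35)
Pow(Add(25374, Mul(Mul(d, Function('H')(3)), 10)), -1) = Pow(Add(25374, Mul(Mul(35, Mul(-1, Pow(3, 2))), 10)), -1) = Pow(Add(25374, Mul(Mul(35, Mul(-1, 9)), 10)), -1) = Pow(Add(25374, Mul(Mul(35, -9), 10)), -1) = Pow(Add(25374, Mul(-315, 10)), -1) = Pow(Add(25374, -3150), -1) = Pow(22224, -1) = Rational(1, 22224)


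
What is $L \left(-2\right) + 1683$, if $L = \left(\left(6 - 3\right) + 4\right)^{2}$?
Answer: $1585$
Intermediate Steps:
$L = 49$ ($L = \left(3 + 4\right)^{2} = 7^{2} = 49$)
$L \left(-2\right) + 1683 = 49 \left(-2\right) + 1683 = -98 + 1683 = 1585$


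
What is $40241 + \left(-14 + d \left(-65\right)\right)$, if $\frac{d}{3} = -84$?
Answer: $56607$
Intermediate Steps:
$d = -252$ ($d = 3 \left(-84\right) = -252$)
$40241 + \left(-14 + d \left(-65\right)\right) = 40241 - -16366 = 40241 + \left(-14 + 16380\right) = 40241 + 16366 = 56607$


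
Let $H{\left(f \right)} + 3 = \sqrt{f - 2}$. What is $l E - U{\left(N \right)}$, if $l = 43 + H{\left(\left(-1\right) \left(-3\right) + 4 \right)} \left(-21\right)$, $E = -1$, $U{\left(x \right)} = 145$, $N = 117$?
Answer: $-251 + 21 \sqrt{5} \approx -204.04$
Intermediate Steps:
$H{\left(f \right)} = -3 + \sqrt{-2 + f}$ ($H{\left(f \right)} = -3 + \sqrt{f - 2} = -3 + \sqrt{-2 + f}$)
$l = 106 - 21 \sqrt{5}$ ($l = 43 + \left(-3 + \sqrt{-2 + \left(\left(-1\right) \left(-3\right) + 4\right)}\right) \left(-21\right) = 43 + \left(-3 + \sqrt{-2 + \left(3 + 4\right)}\right) \left(-21\right) = 43 + \left(-3 + \sqrt{-2 + 7}\right) \left(-21\right) = 43 + \left(-3 + \sqrt{5}\right) \left(-21\right) = 43 + \left(63 - 21 \sqrt{5}\right) = 106 - 21 \sqrt{5} \approx 59.043$)
$l E - U{\left(N \right)} = \left(106 - 21 \sqrt{5}\right) \left(-1\right) - 145 = \left(-106 + 21 \sqrt{5}\right) - 145 = -251 + 21 \sqrt{5}$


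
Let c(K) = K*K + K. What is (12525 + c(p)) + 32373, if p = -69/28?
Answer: 35202861/784 ≈ 44902.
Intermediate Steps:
p = -69/28 (p = -69*1/28 = -69/28 ≈ -2.4643)
c(K) = K + K**2 (c(K) = K**2 + K = K + K**2)
(12525 + c(p)) + 32373 = (12525 - 69*(1 - 69/28)/28) + 32373 = (12525 - 69/28*(-41/28)) + 32373 = (12525 + 2829/784) + 32373 = 9822429/784 + 32373 = 35202861/784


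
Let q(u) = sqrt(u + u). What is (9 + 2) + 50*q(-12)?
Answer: 11 + 100*I*sqrt(6) ≈ 11.0 + 244.95*I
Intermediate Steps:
q(u) = sqrt(2)*sqrt(u) (q(u) = sqrt(2*u) = sqrt(2)*sqrt(u))
(9 + 2) + 50*q(-12) = (9 + 2) + 50*(sqrt(2)*sqrt(-12)) = 11 + 50*(sqrt(2)*(2*I*sqrt(3))) = 11 + 50*(2*I*sqrt(6)) = 11 + 100*I*sqrt(6)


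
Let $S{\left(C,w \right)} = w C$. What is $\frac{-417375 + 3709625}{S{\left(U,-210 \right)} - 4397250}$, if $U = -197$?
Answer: $- \frac{329225}{435588} \approx -0.75582$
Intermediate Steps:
$S{\left(C,w \right)} = C w$
$\frac{-417375 + 3709625}{S{\left(U,-210 \right)} - 4397250} = \frac{-417375 + 3709625}{\left(-197\right) \left(-210\right) - 4397250} = \frac{3292250}{41370 - 4397250} = \frac{3292250}{-4355880} = 3292250 \left(- \frac{1}{4355880}\right) = - \frac{329225}{435588}$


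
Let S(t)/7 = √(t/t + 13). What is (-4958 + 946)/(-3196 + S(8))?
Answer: 6411176/5106865 + 14042*√14/5106865 ≈ 1.2657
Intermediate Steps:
S(t) = 7*√14 (S(t) = 7*√(t/t + 13) = 7*√(1 + 13) = 7*√14)
(-4958 + 946)/(-3196 + S(8)) = (-4958 + 946)/(-3196 + 7*√14) = -4012/(-3196 + 7*√14)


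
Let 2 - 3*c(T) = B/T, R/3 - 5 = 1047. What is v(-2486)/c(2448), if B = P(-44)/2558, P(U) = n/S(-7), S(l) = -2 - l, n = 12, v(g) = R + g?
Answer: 5244411600/5218319 ≈ 1005.0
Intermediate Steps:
R = 3156 (R = 15 + 3*1047 = 15 + 3141 = 3156)
v(g) = 3156 + g
P(U) = 12/5 (P(U) = 12/(-2 - 1*(-7)) = 12/(-2 + 7) = 12/5)
B = 6/6395 (B = (12/5)/2558 = (12/5)*(1/2558) = 6/6395 ≈ 0.00093823)
c(T) = 2/3 - 2/(6395*T)
v(-2486)/c(2448) = (3156 - 2486)/(((2/19185)*(-3 + 6395*2448)/2448)) = 670/(((2/19185)*(1/2448)*(-3 + 15654960))) = 670/(((2/19185)*(1/2448)*15654957)) = 670/(5218319/7827480) = 670*(7827480/5218319) = 5244411600/5218319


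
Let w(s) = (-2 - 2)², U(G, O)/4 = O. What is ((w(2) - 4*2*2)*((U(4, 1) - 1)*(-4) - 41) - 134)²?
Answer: 17956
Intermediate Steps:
U(G, O) = 4*O
w(s) = 16 (w(s) = (-4)² = 16)
((w(2) - 4*2*2)*((U(4, 1) - 1)*(-4) - 41) - 134)² = ((16 - 4*2*2)*((4*1 - 1)*(-4) - 41) - 134)² = ((16 - 8*2)*((4 - 1)*(-4) - 41) - 134)² = ((16 - 16)*(3*(-4) - 41) - 134)² = (0*(-12 - 41) - 134)² = (0*(-53) - 134)² = (0 - 134)² = (-134)² = 17956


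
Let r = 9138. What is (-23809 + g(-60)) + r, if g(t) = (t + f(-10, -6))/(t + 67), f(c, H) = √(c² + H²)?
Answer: -102757/7 + 2*√34/7 ≈ -14678.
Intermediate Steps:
f(c, H) = √(H² + c²)
g(t) = (t + 2*√34)/(67 + t) (g(t) = (t + √((-6)² + (-10)²))/(t + 67) = (t + √(36 + 100))/(67 + t) = (t + √136)/(67 + t) = (t + 2*√34)/(67 + t))
(-23809 + g(-60)) + r = (-23809 + (-60 + 2*√34)/(67 - 60)) + 9138 = (-23809 + (-60 + 2*√34)/7) + 9138 = (-23809 + (-60/7 + 2*√34/7)) + 9138 = (-166723/7 + 2*√34/7) + 9138 = -102757/7 + 2*√34/7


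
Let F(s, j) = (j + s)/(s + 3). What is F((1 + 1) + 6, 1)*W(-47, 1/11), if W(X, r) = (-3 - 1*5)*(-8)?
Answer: 576/11 ≈ 52.364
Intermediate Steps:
F(s, j) = (j + s)/(3 + s)
W(X, r) = 64 (W(X, r) = (-3 - 5)*(-8) = -8*(-8) = 64)
F((1 + 1) + 6, 1)*W(-47, 1/11) = ((1 + ((1 + 1) + 6))/(3 + ((1 + 1) + 6)))*64 = ((1 + (2 + 6))/(3 + (2 + 6)))*64 = ((1 + 8)/(3 + 8))*64 = (9/11)*64 = 576/11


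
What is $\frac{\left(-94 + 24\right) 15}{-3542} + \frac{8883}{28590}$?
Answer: $\frac{1463883}{2411090} \approx 0.60715$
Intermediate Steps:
$\frac{\left(-94 + 24\right) 15}{-3542} + \frac{8883}{28590} = \left(-70\right) 15 \left(- \frac{1}{3542}\right) + 8883 \cdot \frac{1}{28590} = \left(-1050\right) \left(- \frac{1}{3542}\right) + \frac{2961}{9530} = \frac{75}{253} + \frac{2961}{9530} = \frac{1463883}{2411090}$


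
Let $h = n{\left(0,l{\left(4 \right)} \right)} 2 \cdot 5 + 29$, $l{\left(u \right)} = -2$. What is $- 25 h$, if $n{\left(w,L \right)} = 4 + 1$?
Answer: $-1975$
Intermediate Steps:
$n{\left(w,L \right)} = 5$
$h = 79$ ($h = 5 \cdot 2 \cdot 5 + 29 = 5 \cdot 10 + 29 = 50 + 29 = 79$)
$- 25 h = \left(-25\right) 79 = -1975$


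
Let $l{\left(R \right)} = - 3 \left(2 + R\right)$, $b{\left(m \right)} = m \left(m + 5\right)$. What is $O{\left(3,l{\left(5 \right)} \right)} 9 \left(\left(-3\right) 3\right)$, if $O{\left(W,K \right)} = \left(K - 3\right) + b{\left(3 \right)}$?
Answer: $0$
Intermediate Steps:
$b{\left(m \right)} = m \left(5 + m\right)$
$l{\left(R \right)} = -6 - 3 R$
$O{\left(W,K \right)} = 21 + K$ ($O{\left(W,K \right)} = \left(K - 3\right) + 3 \left(5 + 3\right) = \left(-3 + K\right) + 3 \cdot 8 = \left(-3 + K\right) + 24 = 21 + K$)
$O{\left(3,l{\left(5 \right)} \right)} 9 \left(\left(-3\right) 3\right) = \left(21 - 21\right) 9 \left(\left(-3\right) 3\right) = \left(21 - 21\right) 9 \left(-9\right) = 0 \cdot 9 \left(-9\right) = 0 \left(-9\right) = 0$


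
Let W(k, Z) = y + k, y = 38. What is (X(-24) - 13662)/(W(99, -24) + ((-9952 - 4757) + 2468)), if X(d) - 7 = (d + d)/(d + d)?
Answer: 6827/6052 ≈ 1.1281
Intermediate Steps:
W(k, Z) = 38 + k
X(d) = 8 (X(d) = 7 + (d + d)/(d + d) = 7 + (2*d)/((2*d)) = 7 + (2*d)*(1/(2*d)) = 7 + 1 = 8)
(X(-24) - 13662)/(W(99, -24) + ((-9952 - 4757) + 2468)) = (8 - 13662)/((38 + 99) + ((-9952 - 4757) + 2468)) = -13654/(137 + (-14709 + 2468)) = -13654/(137 - 12241) = -13654/(-12104) = -13654*(-1/12104) = 6827/6052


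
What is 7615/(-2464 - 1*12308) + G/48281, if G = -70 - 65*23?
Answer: -390777995/713206932 ≈ -0.54792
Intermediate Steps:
G = -1565 (G = -70 - 1495 = -1565)
7615/(-2464 - 1*12308) + G/48281 = 7615/(-2464 - 1*12308) - 1565/48281 = 7615/(-2464 - 12308) - 1565*1/48281 = 7615/(-14772) - 1565/48281 = 7615*(-1/14772) - 1565/48281 = -7615/14772 - 1565/48281 = -390777995/713206932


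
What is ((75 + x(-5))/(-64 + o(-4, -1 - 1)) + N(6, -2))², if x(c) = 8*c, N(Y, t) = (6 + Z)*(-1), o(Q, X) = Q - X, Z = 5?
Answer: 579121/4356 ≈ 132.95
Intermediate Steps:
N(Y, t) = -11 (N(Y, t) = (6 + 5)*(-1) = 11*(-1) = -11)
((75 + x(-5))/(-64 + o(-4, -1 - 1)) + N(6, -2))² = ((75 + 8*(-5))/(-64 + (-4 - (-1 - 1))) - 11)² = ((75 - 40)/(-64 + (-4 - 1*(-2))) - 11)² = (35/(-64 + (-4 + 2)) - 11)² = (35/(-64 - 2) - 11)² = (35/(-66) - 11)² = (35*(-1/66) - 11)² = (-35/66 - 11)² = (-761/66)² = 579121/4356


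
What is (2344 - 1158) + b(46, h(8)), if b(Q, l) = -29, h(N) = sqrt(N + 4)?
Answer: 1157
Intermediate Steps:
h(N) = sqrt(4 + N)
(2344 - 1158) + b(46, h(8)) = (2344 - 1158) - 29 = 1186 - 29 = 1157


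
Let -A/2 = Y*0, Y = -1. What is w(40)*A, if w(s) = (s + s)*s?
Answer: 0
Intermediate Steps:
w(s) = 2*s² (w(s) = (2*s)*s = 2*s²)
A = 0 (A = -(-2)*0 = -2*0 = 0)
w(40)*A = (2*40²)*0 = (2*1600)*0 = 3200*0 = 0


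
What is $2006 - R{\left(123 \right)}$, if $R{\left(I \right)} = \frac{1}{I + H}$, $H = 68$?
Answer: $\frac{383145}{191} \approx 2006.0$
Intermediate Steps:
$R{\left(I \right)} = \frac{1}{68 + I}$ ($R{\left(I \right)} = \frac{1}{I + 68} = \frac{1}{68 + I}$)
$2006 - R{\left(123 \right)} = 2006 - \frac{1}{68 + 123} = 2006 - \frac{1}{191} = \frac{383145}{191}$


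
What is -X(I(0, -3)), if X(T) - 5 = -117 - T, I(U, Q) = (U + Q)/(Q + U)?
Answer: 113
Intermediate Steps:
I(U, Q) = 1 (I(U, Q) = (Q + U)/(Q + U) = 1)
X(T) = -112 - T (X(T) = 5 + (-117 - T) = -112 - T)
-X(I(0, -3)) = -(-112 - 1*1) = -(-112 - 1) = -1*(-113) = 113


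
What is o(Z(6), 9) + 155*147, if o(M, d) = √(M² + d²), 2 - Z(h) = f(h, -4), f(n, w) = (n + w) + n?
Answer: 22785 + 3*√13 ≈ 22796.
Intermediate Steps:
f(n, w) = w + 2*n
Z(h) = 6 - 2*h (Z(h) = 2 - (-4 + 2*h) = 2 + (4 - 2*h) = 6 - 2*h)
o(Z(6), 9) + 155*147 = √((6 - 2*6)² + 9²) + 155*147 = √((6 - 12)² + 81) + 22785 = √((-6)² + 81) + 22785 = √(36 + 81) + 22785 = √117 + 22785 = 3*√13 + 22785 = 22785 + 3*√13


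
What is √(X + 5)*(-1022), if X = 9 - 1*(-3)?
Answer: -1022*√17 ≈ -4213.8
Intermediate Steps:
X = 12 (X = 9 + 3 = 12)
√(X + 5)*(-1022) = √(12 + 5)*(-1022) = √17*(-1022) = -1022*√17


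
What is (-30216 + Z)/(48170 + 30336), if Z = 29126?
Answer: -545/39253 ≈ -0.013884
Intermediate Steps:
(-30216 + Z)/(48170 + 30336) = (-30216 + 29126)/(48170 + 30336) = -1090/78506 = -1090*1/78506 = -545/39253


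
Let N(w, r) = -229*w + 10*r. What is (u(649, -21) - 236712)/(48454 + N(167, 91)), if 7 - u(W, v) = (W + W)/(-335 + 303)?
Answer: -3786631/177936 ≈ -21.281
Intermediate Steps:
u(W, v) = 7 + W/16 (u(W, v) = 7 - (W + W)/(-335 + 303) = 7 - 2*W/(-32) = 7 - 2*W*(-1)/32 = 7 - (-1)*W/16 = 7 + W/16)
(u(649, -21) - 236712)/(48454 + N(167, 91)) = ((7 + (1/16)*649) - 236712)/(48454 + (-229*167 + 10*91)) = ((7 + 649/16) - 236712)/(48454 + (-38243 + 910)) = (761/16 - 236712)/(48454 - 37333) = -3786631/16/11121 = -3786631/16*1/11121 = -3786631/177936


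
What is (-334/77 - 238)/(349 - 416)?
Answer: 18660/5159 ≈ 3.6170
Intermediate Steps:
(-334/77 - 238)/(349 - 416) = (-334*1/77 - 238)/(-67) = (-334/77 - 238)*(-1/67) = -18660/77*(-1/67) = 18660/5159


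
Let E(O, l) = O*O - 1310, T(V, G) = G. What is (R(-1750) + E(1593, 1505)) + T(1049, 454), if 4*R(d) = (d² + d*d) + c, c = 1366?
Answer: 8136769/2 ≈ 4.0684e+6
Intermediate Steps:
E(O, l) = -1310 + O² (E(O, l) = O² - 1310 = -1310 + O²)
R(d) = 683/2 + d²/2 (R(d) = ((d² + d*d) + 1366)/4 = ((d² + d²) + 1366)/4 = (2*d² + 1366)/4 = (1366 + 2*d²)/4 = 683/2 + d²/2)
(R(-1750) + E(1593, 1505)) + T(1049, 454) = ((683/2 + (½)*(-1750)²) + (-1310 + 1593²)) + 454 = ((683/2 + (½)*3062500) + (-1310 + 2537649)) + 454 = ((683/2 + 1531250) + 2536339) + 454 = (3063183/2 + 2536339) + 454 = 8135861/2 + 454 = 8136769/2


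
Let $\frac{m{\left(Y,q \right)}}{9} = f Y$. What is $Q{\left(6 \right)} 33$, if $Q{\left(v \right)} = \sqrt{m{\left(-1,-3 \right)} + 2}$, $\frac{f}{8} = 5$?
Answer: $33 i \sqrt{358} \approx 624.39 i$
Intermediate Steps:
$f = 40$ ($f = 8 \cdot 5 = 40$)
$m{\left(Y,q \right)} = 360 Y$ ($m{\left(Y,q \right)} = 9 \cdot 40 Y = 360 Y$)
$Q{\left(v \right)} = i \sqrt{358}$ ($Q{\left(v \right)} = \sqrt{360 \left(-1\right) + 2} = \sqrt{-360 + 2} = \sqrt{-358} = i \sqrt{358}$)
$Q{\left(6 \right)} 33 = i \sqrt{358} \cdot 33 = 33 i \sqrt{358}$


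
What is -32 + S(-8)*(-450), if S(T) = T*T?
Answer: -28832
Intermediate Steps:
S(T) = T²
-32 + S(-8)*(-450) = -32 + (-8)²*(-450) = -32 + 64*(-450) = -32 - 28800 = -28832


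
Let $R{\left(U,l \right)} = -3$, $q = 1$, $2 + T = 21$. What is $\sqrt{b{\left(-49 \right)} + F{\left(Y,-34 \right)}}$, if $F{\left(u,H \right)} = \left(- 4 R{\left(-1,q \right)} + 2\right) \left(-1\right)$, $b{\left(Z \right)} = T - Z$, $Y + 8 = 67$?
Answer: $3 \sqrt{6} \approx 7.3485$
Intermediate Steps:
$T = 19$ ($T = -2 + 21 = 19$)
$Y = 59$ ($Y = -8 + 67 = 59$)
$b{\left(Z \right)} = 19 - Z$
$F{\left(u,H \right)} = -14$ ($F{\left(u,H \right)} = \left(\left(-4\right) \left(-3\right) + 2\right) \left(-1\right) = \left(12 + 2\right) \left(-1\right) = 14 \left(-1\right) = -14$)
$\sqrt{b{\left(-49 \right)} + F{\left(Y,-34 \right)}} = \sqrt{\left(19 - -49\right) - 14} = \sqrt{\left(19 + 49\right) - 14} = \sqrt{68 - 14} = \sqrt{54} = 3 \sqrt{6}$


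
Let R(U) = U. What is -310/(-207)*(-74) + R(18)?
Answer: -19214/207 ≈ -92.821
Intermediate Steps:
-310/(-207)*(-74) + R(18) = -310/(-207)*(-74) + 18 = -310*(-1/207)*(-74) + 18 = (310/207)*(-74) + 18 = -22940/207 + 18 = -19214/207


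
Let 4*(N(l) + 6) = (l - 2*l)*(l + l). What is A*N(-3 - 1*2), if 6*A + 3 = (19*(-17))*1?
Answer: 6031/6 ≈ 1005.2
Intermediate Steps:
N(l) = -6 - l²/2 (N(l) = -6 + ((l - 2*l)*(l + l))/4 = -6 + ((-l)*(2*l))/4 = -6 + (-2*l²)/4 = -6 - l²/2)
A = -163/3 (A = -½ + ((19*(-17))*1)/6 = -½ + (-323*1)/6 = -½ + (⅙)*(-323) = -½ - 323/6 = -163/3 ≈ -54.333)
A*N(-3 - 1*2) = -163*(-6 - (-3 - 1*2)²/2)/3 = -163*(-6 - (-3 - 2)²/2)/3 = -163*(-6 - ½*(-5)²)/3 = -163*(-6 - ½*25)/3 = -163*(-6 - 25/2)/3 = -163/3*(-37/2) = 6031/6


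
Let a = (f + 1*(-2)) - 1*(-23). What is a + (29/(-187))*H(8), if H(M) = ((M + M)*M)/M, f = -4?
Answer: 2715/187 ≈ 14.519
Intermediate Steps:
H(M) = 2*M (H(M) = ((2*M)*M)/M = (2*M**2)/M = 2*M)
a = 17 (a = (-4 + 1*(-2)) - 1*(-23) = (-4 - 2) + 23 = -6 + 23 = 17)
a + (29/(-187))*H(8) = 17 + (29/(-187))*(2*8) = 17 + (29*(-1/187))*16 = 17 - 29/187*16 = 17 - 464/187 = 2715/187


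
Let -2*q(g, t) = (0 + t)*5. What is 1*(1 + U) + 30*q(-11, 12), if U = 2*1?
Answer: -897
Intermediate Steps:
q(g, t) = -5*t/2 (q(g, t) = -(0 + t)*5/2 = -t*5/2 = -5*t/2)
U = 2
1*(1 + U) + 30*q(-11, 12) = 1*(1 + 2) + 30*(-5/2*12) = 1*3 + 30*(-30) = 3 - 900 = -897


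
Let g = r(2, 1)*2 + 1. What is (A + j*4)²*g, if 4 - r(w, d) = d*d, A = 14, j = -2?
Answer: 252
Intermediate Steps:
r(w, d) = 4 - d² (r(w, d) = 4 - d*d = 4 - d²)
g = 7 (g = (4 - 1*1²)*2 + 1 = (4 - 1*1)*2 + 1 = (4 - 1)*2 + 1 = 3*2 + 1 = 6 + 1 = 7)
(A + j*4)²*g = (14 - 2*4)²*7 = (14 - 8)²*7 = 6²*7 = 36*7 = 252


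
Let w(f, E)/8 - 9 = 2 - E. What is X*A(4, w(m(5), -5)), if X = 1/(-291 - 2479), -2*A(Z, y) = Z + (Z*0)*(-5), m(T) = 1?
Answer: 1/1385 ≈ 0.00072202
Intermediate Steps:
w(f, E) = 88 - 8*E (w(f, E) = 72 + 8*(2 - E) = 72 + (16 - 8*E) = 88 - 8*E)
A(Z, y) = -Z/2 (A(Z, y) = -(Z + (Z*0)*(-5))/2 = -(Z + 0*(-5))/2 = -(Z + 0)/2 = -Z/2)
X = -1/2770 (X = 1/(-2770) = -1/2770 ≈ -0.00036101)
X*A(4, w(m(5), -5)) = -(-1)*4/5540 = -1/2770*(-2) = 1/1385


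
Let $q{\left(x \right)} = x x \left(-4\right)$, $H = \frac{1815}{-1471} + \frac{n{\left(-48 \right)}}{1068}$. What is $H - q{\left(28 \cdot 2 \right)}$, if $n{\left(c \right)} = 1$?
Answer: $\frac{19705038283}{1571028} \approx 12543.0$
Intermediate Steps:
$H = - \frac{1936949}{1571028}$ ($H = \frac{1815}{-1471} + 1 \cdot \frac{1}{1068} = 1815 \left(- \frac{1}{1471}\right) + 1 \cdot \frac{1}{1068} = - \frac{1815}{1471} + \frac{1}{1068} = - \frac{1936949}{1571028} \approx -1.2329$)
$q{\left(x \right)} = - 4 x^{2}$ ($q{\left(x \right)} = x^{2} \left(-4\right) = - 4 x^{2}$)
$H - q{\left(28 \cdot 2 \right)} = - \frac{1936949}{1571028} - - 4 \left(28 \cdot 2\right)^{2} = - \frac{1936949}{1571028} - - 4 \cdot 56^{2} = - \frac{1936949}{1571028} - \left(-4\right) 3136 = - \frac{1936949}{1571028} - -12544 = - \frac{1936949}{1571028} + 12544 = \frac{19705038283}{1571028}$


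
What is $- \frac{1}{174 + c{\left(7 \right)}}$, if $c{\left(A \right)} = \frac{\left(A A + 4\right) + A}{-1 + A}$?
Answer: $- \frac{1}{184} \approx -0.0054348$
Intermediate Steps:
$c{\left(A \right)} = \frac{4 + A + A^{2}}{-1 + A}$ ($c{\left(A \right)} = \frac{\left(A^{2} + 4\right) + A}{-1 + A} = \frac{\left(4 + A^{2}\right) + A}{-1 + A} = \frac{4 + A + A^{2}}{-1 + A}$)
$- \frac{1}{174 + c{\left(7 \right)}} = - \frac{1}{174 + \frac{4 + 7 + 7^{2}}{-1 + 7}} = - \frac{1}{174 + \frac{4 + 7 + 49}{6}} = - \frac{1}{174 + \frac{1}{6} \cdot 60} = - \frac{1}{174 + 10} = - \frac{1}{184}$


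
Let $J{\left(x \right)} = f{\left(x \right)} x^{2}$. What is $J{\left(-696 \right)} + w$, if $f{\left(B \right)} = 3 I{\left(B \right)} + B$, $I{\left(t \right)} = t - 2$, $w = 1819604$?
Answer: $-1349701036$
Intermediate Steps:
$I{\left(t \right)} = -2 + t$
$f{\left(B \right)} = -6 + 4 B$ ($f{\left(B \right)} = 3 \left(-2 + B\right) + B = \left(-6 + 3 B\right) + B = -6 + 4 B$)
$J{\left(x \right)} = x^{2} \left(-6 + 4 x\right)$ ($J{\left(x \right)} = \left(-6 + 4 x\right) x^{2} = x^{2} \left(-6 + 4 x\right)$)
$J{\left(-696 \right)} + w = \left(-696\right)^{2} \left(-6 + 4 \left(-696\right)\right) + 1819604 = 484416 \left(-6 - 2784\right) + 1819604 = 484416 \left(-2790\right) + 1819604 = -1351520640 + 1819604 = -1349701036$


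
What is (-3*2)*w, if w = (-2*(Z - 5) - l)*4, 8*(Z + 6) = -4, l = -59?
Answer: -1968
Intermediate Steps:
Z = -13/2 (Z = -6 + (⅛)*(-4) = -6 - ½ = -13/2 ≈ -6.5000)
w = 328 (w = (-2*(-13/2 - 5) - 1*(-59))*4 = (-2*(-23/2) + 59)*4 = (23 + 59)*4 = 82*4 = 328)
(-3*2)*w = -3*2*328 = -6*328 = -1968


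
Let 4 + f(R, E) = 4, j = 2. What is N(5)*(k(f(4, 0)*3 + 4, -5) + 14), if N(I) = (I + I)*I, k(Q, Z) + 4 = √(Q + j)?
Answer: 500 + 50*√6 ≈ 622.47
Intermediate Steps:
f(R, E) = 0 (f(R, E) = -4 + 4 = 0)
k(Q, Z) = -4 + √(2 + Q) (k(Q, Z) = -4 + √(Q + 2) = -4 + √(2 + Q))
N(I) = 2*I² (N(I) = (2*I)*I = 2*I²)
N(5)*(k(f(4, 0)*3 + 4, -5) + 14) = (2*5²)*((-4 + √(2 + (0*3 + 4))) + 14) = (2*25)*((-4 + √(2 + (0 + 4))) + 14) = 50*((-4 + √(2 + 4)) + 14) = 50*((-4 + √6) + 14) = 50*(10 + √6) = 500 + 50*√6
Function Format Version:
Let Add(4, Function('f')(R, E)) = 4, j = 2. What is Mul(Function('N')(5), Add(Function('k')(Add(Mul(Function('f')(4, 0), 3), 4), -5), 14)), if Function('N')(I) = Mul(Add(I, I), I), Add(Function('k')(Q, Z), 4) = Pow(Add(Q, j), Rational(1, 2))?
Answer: Add(500, Mul(50, Pow(6, Rational(1, 2)))) ≈ 622.47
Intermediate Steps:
Function('f')(R, E) = 0 (Function('f')(R, E) = Add(-4, 4) = 0)
Function('k')(Q, Z) = Add(-4, Pow(Add(2, Q), Rational(1, 2))) (Function('k')(Q, Z) = Add(-4, Pow(Add(Q, 2), Rational(1, 2))) = Add(-4, Pow(Add(2, Q), Rational(1, 2))))
Function('N')(I) = Mul(2, Pow(I, 2)) (Function('N')(I) = Mul(Mul(2, I), I) = Mul(2, Pow(I, 2)))
Mul(Function('N')(5), Add(Function('k')(Add(Mul(Function('f')(4, 0), 3), 4), -5), 14)) = Mul(Mul(2, Pow(5, 2)), Add(Add(-4, Pow(Add(2, Add(Mul(0, 3), 4)), Rational(1, 2))), 14)) = Mul(Mul(2, 25), Add(Add(-4, Pow(Add(2, Add(0, 4)), Rational(1, 2))), 14)) = Mul(50, Add(Add(-4, Pow(Add(2, 4), Rational(1, 2))), 14)) = Mul(50, Add(Add(-4, Pow(6, Rational(1, 2))), 14)) = Mul(50, Add(10, Pow(6, Rational(1, 2)))) = Add(500, Mul(50, Pow(6, Rational(1, 2))))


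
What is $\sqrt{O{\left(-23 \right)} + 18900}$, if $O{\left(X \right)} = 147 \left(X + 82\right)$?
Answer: $\sqrt{27573} \approx 166.05$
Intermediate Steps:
$O{\left(X \right)} = 12054 + 147 X$ ($O{\left(X \right)} = 147 \left(82 + X\right) = 12054 + 147 X$)
$\sqrt{O{\left(-23 \right)} + 18900} = \sqrt{\left(12054 + 147 \left(-23\right)\right) + 18900} = \sqrt{\left(12054 - 3381\right) + 18900} = \sqrt{8673 + 18900} = \sqrt{27573}$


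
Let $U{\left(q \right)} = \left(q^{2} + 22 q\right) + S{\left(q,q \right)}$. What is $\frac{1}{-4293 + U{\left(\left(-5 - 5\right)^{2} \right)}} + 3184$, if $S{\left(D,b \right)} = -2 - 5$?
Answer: $\frac{25153601}{7900} \approx 3184.0$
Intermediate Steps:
$S{\left(D,b \right)} = -7$
$U{\left(q \right)} = -7 + q^{2} + 22 q$ ($U{\left(q \right)} = \left(q^{2} + 22 q\right) - 7 = -7 + q^{2} + 22 q$)
$\frac{1}{-4293 + U{\left(\left(-5 - 5\right)^{2} \right)}} + 3184 = \frac{1}{-4293 + \left(-7 + \left(\left(-5 - 5\right)^{2}\right)^{2} + 22 \left(-5 - 5\right)^{2}\right)} + 3184 = \frac{1}{-4293 + \left(-7 + \left(\left(-10\right)^{2}\right)^{2} + 22 \left(-10\right)^{2}\right)} + 3184 = \frac{1}{-4293 + \left(-7 + 100^{2} + 22 \cdot 100\right)} + 3184 = \frac{1}{-4293 + \left(-7 + 10000 + 2200\right)} + 3184 = \frac{1}{-4293 + 12193} + 3184 = \frac{1}{7900} + 3184 = \frac{25153601}{7900}$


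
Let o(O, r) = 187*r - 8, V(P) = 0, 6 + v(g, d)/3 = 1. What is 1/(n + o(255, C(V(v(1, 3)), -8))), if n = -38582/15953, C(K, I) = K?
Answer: -15953/166206 ≈ -0.095983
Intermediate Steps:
v(g, d) = -15 (v(g, d) = -18 + 3*1 = -18 + 3 = -15)
o(O, r) = -8 + 187*r
n = -38582/15953 (n = -38582*1/15953 = -38582/15953 ≈ -2.4185)
1/(n + o(255, C(V(v(1, 3)), -8))) = 1/(-38582/15953 + (-8 + 187*0)) = 1/(-38582/15953 + (-8 + 0)) = 1/(-38582/15953 - 8) = 1/(-166206/15953) = -15953/166206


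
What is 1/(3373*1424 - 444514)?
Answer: 1/4358638 ≈ 2.2943e-7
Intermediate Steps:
1/(3373*1424 - 444514) = 1/(4803152 - 444514) = 1/4358638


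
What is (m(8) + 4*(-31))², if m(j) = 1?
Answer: 15129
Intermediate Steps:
(m(8) + 4*(-31))² = (1 + 4*(-31))² = (1 - 124)² = (-123)² = 15129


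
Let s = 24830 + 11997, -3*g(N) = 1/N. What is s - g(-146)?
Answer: 16130225/438 ≈ 36827.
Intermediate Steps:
g(N) = -1/(3*N)
s = 36827
s - g(-146) = 36827 - (-1)/(3*(-146)) = 36827 - (-1)*(-1)/(3*146) = 36827 - 1*1/438 = 36827 - 1/438 = 16130225/438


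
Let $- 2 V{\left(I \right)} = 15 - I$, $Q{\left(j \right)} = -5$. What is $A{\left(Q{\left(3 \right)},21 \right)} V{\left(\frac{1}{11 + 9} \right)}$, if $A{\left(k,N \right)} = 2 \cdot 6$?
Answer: $- \frac{897}{10} \approx -89.7$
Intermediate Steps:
$V{\left(I \right)} = - \frac{15}{2} + \frac{I}{2}$ ($V{\left(I \right)} = - \frac{15 - I}{2} = - \frac{15}{2} + \frac{I}{2}$)
$A{\left(k,N \right)} = 12$
$A{\left(Q{\left(3 \right)},21 \right)} V{\left(\frac{1}{11 + 9} \right)} = 12 \left(- \frac{15}{2} + \frac{1}{2 \left(11 + 9\right)}\right) = 12 \left(- \frac{15}{2} + \frac{1}{2 \cdot 20}\right) = 12 \left(- \frac{15}{2} + \frac{1}{2} \cdot \frac{1}{20}\right) = 12 \left(- \frac{15}{2} + \frac{1}{40}\right) = 12 \left(- \frac{299}{40}\right) = - \frac{897}{10}$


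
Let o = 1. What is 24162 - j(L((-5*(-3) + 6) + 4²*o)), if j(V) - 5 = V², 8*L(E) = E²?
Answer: -328113/64 ≈ -5126.8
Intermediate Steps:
L(E) = E²/8
j(V) = 5 + V²
24162 - j(L((-5*(-3) + 6) + 4²*o)) = 24162 - (5 + (((-5*(-3) + 6) + 4²*1)²/8)²) = 24162 - (5 + (((15 + 6) + 16*1)²/8)²) = 24162 - (5 + ((21 + 16)²/8)²) = 24162 - (5 + ((⅛)*37²)²) = 24162 - (5 + ((⅛)*1369)²) = 24162 - (5 + (1369/8)²) = 24162 - (5 + 1874161/64) = 24162 - 1*1874481/64 = 24162 - 1874481/64 = -328113/64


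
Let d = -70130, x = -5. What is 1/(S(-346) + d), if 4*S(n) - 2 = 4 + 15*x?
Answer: -4/280589 ≈ -1.4256e-5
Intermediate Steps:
S(n) = -69/4 (S(n) = ½ + (4 + 15*(-5))/4 = ½ + (4 - 75)/4 = ½ + (¼)*(-71) = ½ - 71/4 = -69/4)
1/(S(-346) + d) = 1/(-69/4 - 70130) = 1/(-280589/4) = -4/280589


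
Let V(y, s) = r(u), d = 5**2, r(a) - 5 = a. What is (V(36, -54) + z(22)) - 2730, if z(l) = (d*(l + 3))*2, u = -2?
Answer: -1477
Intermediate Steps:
r(a) = 5 + a
d = 25
V(y, s) = 3 (V(y, s) = 5 - 2 = 3)
z(l) = 150 + 50*l (z(l) = (25*(l + 3))*2 = (25*(3 + l))*2 = (75 + 25*l)*2 = 150 + 50*l)
(V(36, -54) + z(22)) - 2730 = (3 + (150 + 50*22)) - 2730 = (3 + (150 + 1100)) - 2730 = (3 + 1250) - 2730 = 1253 - 2730 = -1477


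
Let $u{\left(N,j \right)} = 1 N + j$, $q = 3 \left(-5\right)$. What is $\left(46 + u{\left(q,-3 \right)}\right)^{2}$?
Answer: $784$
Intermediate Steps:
$q = -15$
$u{\left(N,j \right)} = N + j$
$\left(46 + u{\left(q,-3 \right)}\right)^{2} = \left(46 - 18\right)^{2} = 28^{2} = 784$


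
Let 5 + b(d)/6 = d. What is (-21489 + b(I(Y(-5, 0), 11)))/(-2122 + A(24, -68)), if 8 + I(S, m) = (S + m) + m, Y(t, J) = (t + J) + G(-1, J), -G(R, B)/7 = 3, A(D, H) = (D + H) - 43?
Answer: 21591/2209 ≈ 9.7741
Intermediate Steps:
A(D, H) = -43 + D + H
G(R, B) = -21 (G(R, B) = -7*3 = -21)
Y(t, J) = -21 + J + t (Y(t, J) = (t + J) - 21 = (J + t) - 21 = -21 + J + t)
I(S, m) = -8 + S + 2*m (I(S, m) = -8 + ((S + m) + m) = -8 + (S + 2*m) = -8 + S + 2*m)
b(d) = -30 + 6*d
(-21489 + b(I(Y(-5, 0), 11)))/(-2122 + A(24, -68)) = (-21489 + (-30 + 6*(-8 + (-21 + 0 - 5) + 2*11)))/(-2122 + (-43 + 24 - 68)) = (-21489 + (-30 + 6*(-8 - 26 + 22)))/(-2122 - 87) = (-21489 + (-30 + 6*(-12)))/(-2209) = (-21489 + (-30 - 72))*(-1/2209) = (-21489 - 102)*(-1/2209) = -21591*(-1/2209) = 21591/2209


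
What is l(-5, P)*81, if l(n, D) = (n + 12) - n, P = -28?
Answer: 972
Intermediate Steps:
l(n, D) = 12 (l(n, D) = (12 + n) - n = 12)
l(-5, P)*81 = 12*81 = 972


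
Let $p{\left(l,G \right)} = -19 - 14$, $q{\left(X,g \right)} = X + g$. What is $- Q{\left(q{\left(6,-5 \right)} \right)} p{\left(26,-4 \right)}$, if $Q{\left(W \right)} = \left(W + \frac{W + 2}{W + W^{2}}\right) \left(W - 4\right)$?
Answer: $- \frac{495}{2} \approx -247.5$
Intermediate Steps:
$p{\left(l,G \right)} = -33$ ($p{\left(l,G \right)} = -19 - 14 = -33$)
$Q{\left(W \right)} = \left(-4 + W\right) \left(W + \frac{2 + W}{W + W^{2}}\right)$ ($Q{\left(W \right)} = \left(W + \frac{2 + W}{W + W^{2}}\right) \left(-4 + W\right) = \left(-4 + W\right) \left(W + \frac{2 + W}{W + W^{2}}\right)$)
$- Q{\left(q{\left(6,-5 \right)} \right)} p{\left(26,-4 \right)} = - \frac{-8 + \left(6 - 5\right)^{4} - 3 \left(6 - 5\right)^{2} - 3 \left(6 - 5\right)^{3} - 2 \left(6 - 5\right)}{\left(6 - 5\right) \left(1 + \left(6 - 5\right)\right)} \left(-33\right) = - \frac{-8 + 1^{4} - 3 \cdot 1^{2} - 3 \cdot 1^{3} - 2}{1 \left(1 + 1\right)} \left(-33\right) = - \frac{1 \left(-8 + 1 - 3 - 3 - 2\right)}{2} \left(-33\right) = - \frac{1 \left(-15\right)}{2} \left(-33\right) = \left(-1\right) \left(- \frac{15}{2}\right) \left(-33\right) = \frac{15}{2} \left(-33\right) = - \frac{495}{2}$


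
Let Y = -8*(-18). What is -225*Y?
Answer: -32400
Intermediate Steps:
Y = 144
-225*Y = -225*144 = -32400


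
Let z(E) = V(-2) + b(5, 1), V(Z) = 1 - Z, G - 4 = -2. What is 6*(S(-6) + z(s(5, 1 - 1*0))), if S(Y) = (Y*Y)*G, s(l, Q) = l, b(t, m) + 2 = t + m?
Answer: 474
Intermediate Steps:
G = 2 (G = 4 - 2 = 2)
b(t, m) = -2 + m + t (b(t, m) = -2 + (t + m) = -2 + (m + t) = -2 + m + t)
S(Y) = 2*Y² (S(Y) = (Y*Y)*2 = Y²*2 = 2*Y²)
z(E) = 7 (z(E) = (1 - 1*(-2)) + (-2 + 1 + 5) = (1 + 2) + 4 = 3 + 4 = 7)
6*(S(-6) + z(s(5, 1 - 1*0))) = 6*(2*(-6)² + 7) = 6*(2*36 + 7) = 6*(72 + 7) = 6*79 = 474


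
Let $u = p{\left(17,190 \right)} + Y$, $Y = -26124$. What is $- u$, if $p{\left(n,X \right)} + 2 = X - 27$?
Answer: $25963$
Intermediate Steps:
$p{\left(n,X \right)} = -29 + X$ ($p{\left(n,X \right)} = -2 + \left(X - 27\right) = -2 + \left(-27 + X\right) = -29 + X$)
$u = -25963$ ($u = \left(-29 + 190\right) - 26124 = 161 - 26124 = -25963$)
$- u = \left(-1\right) \left(-25963\right) = 25963$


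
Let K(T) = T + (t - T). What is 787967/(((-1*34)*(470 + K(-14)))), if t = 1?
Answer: -46351/942 ≈ -49.205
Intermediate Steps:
K(T) = 1 (K(T) = T + (1 - T) = 1)
787967/(((-1*34)*(470 + K(-14)))) = 787967/(((-1*34)*(470 + 1))) = 787967/((-34*471)) = 787967/(-16014) = 787967*(-1/16014) = -46351/942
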